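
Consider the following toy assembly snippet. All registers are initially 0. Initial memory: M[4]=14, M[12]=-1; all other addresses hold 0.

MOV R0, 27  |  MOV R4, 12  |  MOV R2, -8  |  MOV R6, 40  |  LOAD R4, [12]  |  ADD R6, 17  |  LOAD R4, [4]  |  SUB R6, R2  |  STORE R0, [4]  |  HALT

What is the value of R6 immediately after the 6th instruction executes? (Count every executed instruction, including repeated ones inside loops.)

57

R0=27
R4=12
R2=-8
R6=40
R4=M[12]=-1
R6=40+17=57
After step 6: R6 = 57.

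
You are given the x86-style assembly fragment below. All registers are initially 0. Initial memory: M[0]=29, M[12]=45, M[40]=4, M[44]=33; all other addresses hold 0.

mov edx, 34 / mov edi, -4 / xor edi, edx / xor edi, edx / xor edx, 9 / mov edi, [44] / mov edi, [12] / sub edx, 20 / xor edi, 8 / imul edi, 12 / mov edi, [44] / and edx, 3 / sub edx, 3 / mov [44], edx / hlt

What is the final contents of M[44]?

0

edx=34
edi=-4
edi=(-4)^34=-34
edi=(-34)^34=-4
edx=34^9=43
edi=M[44]=33
edi=M[12]=45
edx=43-20=23
edi=45^8=37
edi=37*12=444
edi=M[44]=33
edx=23&3=3
edx=3-3=0
mov [44], edx → M[44]=0
halt.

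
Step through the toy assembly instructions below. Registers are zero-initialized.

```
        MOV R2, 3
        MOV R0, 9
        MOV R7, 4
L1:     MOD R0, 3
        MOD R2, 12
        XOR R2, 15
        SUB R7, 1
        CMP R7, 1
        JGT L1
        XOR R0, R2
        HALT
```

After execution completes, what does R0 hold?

12

MOV R2, 3 → R2=3
MOV R0, 9 → R0=9
MOV R7, 4 → R7=4
MOD R0, 3 → R0=9%3=0
MOD R2, 12 → R2=3%12=3
XOR R2, 15 → R2=3^15=12
SUB R7, 1 → R7=4-1=3
CMP R7, 1  (cmp 3,1)
JGT L1: taken
MOD R0, 3 → R0=0%3=0
MOD R2, 12 → R2=12%12=0
XOR R2, 15 → R2=0^15=15
SUB R7, 1 → R7=3-1=2
CMP R7, 1  (cmp 2,1)
JGT L1: taken
MOD R0, 3 → R0=0%3=0
MOD R2, 12 → R2=15%12=3
XOR R2, 15 → R2=3^15=12
SUB R7, 1 → R7=2-1=1
CMP R7, 1  (cmp 1,1)
JGT L1: not taken
XOR R0, R2 → R0=0^12=12
halt.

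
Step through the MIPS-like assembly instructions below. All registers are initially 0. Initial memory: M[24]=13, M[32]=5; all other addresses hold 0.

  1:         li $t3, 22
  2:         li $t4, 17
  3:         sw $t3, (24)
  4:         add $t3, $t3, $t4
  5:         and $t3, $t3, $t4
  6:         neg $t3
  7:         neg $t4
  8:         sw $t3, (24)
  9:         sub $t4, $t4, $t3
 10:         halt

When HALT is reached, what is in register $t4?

li $t3, 22 → $t3=22
li $t4, 17 → $t4=17
sw $t3, (24) → M[24]=22
add $t3, $t3, $t4 → $t3=22+17=39
and $t3, $t3, $t4 → $t3=39&17=1
neg $t3 → $t3=-(1)=-1
neg $t4 → $t4=-(17)=-17
sw $t3, (24) → M[24]=-1
sub $t4, $t4, $t3 → $t4=(-17)-(-1)=-16
halt.

-16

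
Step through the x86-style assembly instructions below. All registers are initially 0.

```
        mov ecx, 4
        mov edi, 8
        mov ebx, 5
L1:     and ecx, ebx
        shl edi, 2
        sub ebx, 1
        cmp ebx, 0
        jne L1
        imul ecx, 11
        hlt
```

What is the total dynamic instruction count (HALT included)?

mov ecx, 4 → ecx=4
mov edi, 8 → edi=8
mov ebx, 5 → ebx=5
and ecx, ebx → ecx=4&5=4
shl edi, 2 → edi=8<<2=32
sub ebx, 1 → ebx=5-1=4
cmp ebx, 0  (cmp 4,0)
jne L1: taken
and ecx, ebx → ecx=4&4=4
shl edi, 2 → edi=32<<2=128
sub ebx, 1 → ebx=4-1=3
cmp ebx, 0  (cmp 3,0)
jne L1: taken
and ecx, ebx → ecx=4&3=0
shl edi, 2 → edi=128<<2=512
sub ebx, 1 → ebx=3-1=2
cmp ebx, 0  (cmp 2,0)
jne L1: taken
and ecx, ebx → ecx=0&2=0
shl edi, 2 → edi=512<<2=2048
sub ebx, 1 → ebx=2-1=1
cmp ebx, 0  (cmp 1,0)
jne L1: taken
and ecx, ebx → ecx=0&1=0
shl edi, 2 → edi=2048<<2=8192
sub ebx, 1 → ebx=1-1=0
cmp ebx, 0  (cmp 0,0)
jne L1: not taken
imul ecx, 11 → ecx=0*11=0
halt.
Total executed instructions: 30.

30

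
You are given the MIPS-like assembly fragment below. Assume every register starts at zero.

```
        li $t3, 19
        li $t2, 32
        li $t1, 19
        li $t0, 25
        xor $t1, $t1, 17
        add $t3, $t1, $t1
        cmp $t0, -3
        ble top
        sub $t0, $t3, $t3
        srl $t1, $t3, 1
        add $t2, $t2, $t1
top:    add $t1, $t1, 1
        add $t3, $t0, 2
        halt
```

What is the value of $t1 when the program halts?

3

$t3=19
$t2=32
$t1=19
$t0=25
$t1=19^17=2
$t3=2+2=4
cmp $t0, -3  (cmp 25,-3)
ble top: not taken
$t0=4-4=0
$t1=4>>1=2
$t2=32+2=34
$t1=2+1=3
$t3=0+2=2
halt.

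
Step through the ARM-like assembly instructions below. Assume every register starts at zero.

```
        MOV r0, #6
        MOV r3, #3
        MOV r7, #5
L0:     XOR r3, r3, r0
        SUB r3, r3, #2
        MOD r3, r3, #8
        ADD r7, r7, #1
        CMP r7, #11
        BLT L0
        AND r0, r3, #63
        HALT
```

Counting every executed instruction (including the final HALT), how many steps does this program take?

r0=6
r3=3
r7=5
r3=3^6=5
r3=5-2=3
r3=3%8=3
r7=5+1=6
CMP r7, #11  (cmp 6,11)
BLT L0: taken
r3=3^6=5
r3=5-2=3
r3=3%8=3
r7=6+1=7
CMP r7, #11  (cmp 7,11)
BLT L0: taken
r3=3^6=5
r3=5-2=3
r3=3%8=3
r7=7+1=8
CMP r7, #11  (cmp 8,11)
BLT L0: taken
r3=3^6=5
r3=5-2=3
r3=3%8=3
r7=8+1=9
CMP r7, #11  (cmp 9,11)
BLT L0: taken
r3=3^6=5
r3=5-2=3
r3=3%8=3
r7=9+1=10
CMP r7, #11  (cmp 10,11)
BLT L0: taken
r3=3^6=5
r3=5-2=3
r3=3%8=3
r7=10+1=11
CMP r7, #11  (cmp 11,11)
BLT L0: not taken
r0=3&63=3
halt.
Total executed instructions: 41.

41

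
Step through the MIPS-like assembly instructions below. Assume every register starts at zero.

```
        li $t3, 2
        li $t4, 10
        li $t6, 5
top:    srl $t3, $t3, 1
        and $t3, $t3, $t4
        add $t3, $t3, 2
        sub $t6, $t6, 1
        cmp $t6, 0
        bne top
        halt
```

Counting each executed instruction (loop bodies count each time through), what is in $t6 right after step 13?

3

li $t3, 2 → $t3=2
li $t4, 10 → $t4=10
li $t6, 5 → $t6=5
srl $t3, $t3, 1 → $t3=2>>1=1
and $t3, $t3, $t4 → $t3=1&10=0
add $t3, $t3, 2 → $t3=0+2=2
sub $t6, $t6, 1 → $t6=5-1=4
cmp $t6, 0  (cmp 4,0)
bne top: taken
srl $t3, $t3, 1 → $t3=2>>1=1
and $t3, $t3, $t4 → $t3=1&10=0
add $t3, $t3, 2 → $t3=0+2=2
sub $t6, $t6, 1 → $t6=4-1=3
After step 13: $t6 = 3.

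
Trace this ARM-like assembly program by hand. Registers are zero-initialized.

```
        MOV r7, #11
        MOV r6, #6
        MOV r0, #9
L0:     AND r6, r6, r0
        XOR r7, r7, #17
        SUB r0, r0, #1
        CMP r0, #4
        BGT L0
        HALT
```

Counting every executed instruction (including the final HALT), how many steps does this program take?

29

r7=11
r6=6
r0=9
r6=6&9=0
r7=11^17=26
r0=9-1=8
CMP r0, #4  (cmp 8,4)
BGT L0: taken
r6=0&8=0
r7=26^17=11
r0=8-1=7
CMP r0, #4  (cmp 7,4)
BGT L0: taken
r6=0&7=0
r7=11^17=26
r0=7-1=6
CMP r0, #4  (cmp 6,4)
BGT L0: taken
r6=0&6=0
r7=26^17=11
r0=6-1=5
CMP r0, #4  (cmp 5,4)
BGT L0: taken
r6=0&5=0
r7=11^17=26
r0=5-1=4
CMP r0, #4  (cmp 4,4)
BGT L0: not taken
halt.
Total executed instructions: 29.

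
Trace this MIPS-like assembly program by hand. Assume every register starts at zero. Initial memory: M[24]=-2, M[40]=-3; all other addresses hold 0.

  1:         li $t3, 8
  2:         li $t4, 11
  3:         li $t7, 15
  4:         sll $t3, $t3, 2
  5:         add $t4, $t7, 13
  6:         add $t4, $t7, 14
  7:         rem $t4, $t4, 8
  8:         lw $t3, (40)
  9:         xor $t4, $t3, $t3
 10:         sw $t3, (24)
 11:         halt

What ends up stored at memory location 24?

-3

$t3=8
$t4=11
$t7=15
$t3=8<<2=32
$t4=15+13=28
$t4=15+14=29
$t4=29%8=5
$t3=M[40]=-3
$t4=(-3)^(-3)=0
sw $t3, (24) → M[24]=-3
halt.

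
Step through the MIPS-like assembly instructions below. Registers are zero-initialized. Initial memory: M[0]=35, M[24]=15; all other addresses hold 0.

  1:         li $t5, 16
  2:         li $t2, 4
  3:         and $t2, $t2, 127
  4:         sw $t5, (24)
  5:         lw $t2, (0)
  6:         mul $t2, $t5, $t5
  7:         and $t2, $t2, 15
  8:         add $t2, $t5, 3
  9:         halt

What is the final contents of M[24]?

16

li $t5, 16 → $t5=16
li $t2, 4 → $t2=4
and $t2, $t2, 127 → $t2=4&127=4
sw $t5, (24) → M[24]=16
lw $t2, (0) → $t2=M[0]=35
mul $t2, $t5, $t5 → $t2=16*16=256
and $t2, $t2, 15 → $t2=256&15=0
add $t2, $t5, 3 → $t2=16+3=19
halt.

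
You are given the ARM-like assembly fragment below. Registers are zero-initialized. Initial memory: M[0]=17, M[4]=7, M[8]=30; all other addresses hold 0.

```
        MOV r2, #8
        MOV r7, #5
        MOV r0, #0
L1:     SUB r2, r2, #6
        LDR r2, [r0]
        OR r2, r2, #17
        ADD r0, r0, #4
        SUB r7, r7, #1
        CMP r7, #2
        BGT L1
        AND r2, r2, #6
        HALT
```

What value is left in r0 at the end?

12

r2=8
r7=5
r0=0
r2=8-6=2
r2=M[0]=17
r2=17|17=17
r0=0+4=4
r7=5-1=4
CMP r7, #2  (cmp 4,2)
BGT L1: taken
r2=17-6=11
r2=M[4]=7
r2=7|17=23
r0=4+4=8
r7=4-1=3
CMP r7, #2  (cmp 3,2)
BGT L1: taken
r2=23-6=17
r2=M[8]=30
r2=30|17=31
r0=8+4=12
r7=3-1=2
CMP r7, #2  (cmp 2,2)
BGT L1: not taken
r2=31&6=6
halt.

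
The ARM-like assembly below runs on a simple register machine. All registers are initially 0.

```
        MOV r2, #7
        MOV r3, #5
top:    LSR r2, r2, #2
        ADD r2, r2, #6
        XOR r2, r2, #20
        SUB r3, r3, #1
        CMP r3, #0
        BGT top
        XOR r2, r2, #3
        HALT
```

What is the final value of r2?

r2=7
r3=5
r2=7>>2=1
r2=1+6=7
r2=7^20=19
r3=5-1=4
CMP r3, #0  (cmp 4,0)
BGT top: taken
r2=19>>2=4
r2=4+6=10
r2=10^20=30
r3=4-1=3
CMP r3, #0  (cmp 3,0)
BGT top: taken
r2=30>>2=7
r2=7+6=13
r2=13^20=25
r3=3-1=2
CMP r3, #0  (cmp 2,0)
BGT top: taken
r2=25>>2=6
r2=6+6=12
r2=12^20=24
r3=2-1=1
CMP r3, #0  (cmp 1,0)
BGT top: taken
r2=24>>2=6
r2=6+6=12
r2=12^20=24
r3=1-1=0
CMP r3, #0  (cmp 0,0)
BGT top: not taken
r2=24^3=27
halt.

27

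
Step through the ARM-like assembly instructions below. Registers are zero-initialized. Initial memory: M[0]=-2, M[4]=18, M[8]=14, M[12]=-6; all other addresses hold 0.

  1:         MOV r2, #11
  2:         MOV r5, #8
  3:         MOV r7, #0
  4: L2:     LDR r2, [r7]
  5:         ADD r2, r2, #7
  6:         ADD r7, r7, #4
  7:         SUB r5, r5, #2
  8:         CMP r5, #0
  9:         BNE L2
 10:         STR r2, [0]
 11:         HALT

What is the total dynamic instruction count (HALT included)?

29

MOV r2, #11 → r2=11
MOV r5, #8 → r5=8
MOV r7, #0 → r7=0
LDR r2, [r7] → r2=M[0]=-2
ADD r2, r2, #7 → r2=(-2)+7=5
ADD r7, r7, #4 → r7=0+4=4
SUB r5, r5, #2 → r5=8-2=6
CMP r5, #0  (cmp 6,0)
BNE L2: taken
LDR r2, [r7] → r2=M[4]=18
ADD r2, r2, #7 → r2=18+7=25
ADD r7, r7, #4 → r7=4+4=8
SUB r5, r5, #2 → r5=6-2=4
CMP r5, #0  (cmp 4,0)
BNE L2: taken
LDR r2, [r7] → r2=M[8]=14
ADD r2, r2, #7 → r2=14+7=21
ADD r7, r7, #4 → r7=8+4=12
SUB r5, r5, #2 → r5=4-2=2
CMP r5, #0  (cmp 2,0)
BNE L2: taken
LDR r2, [r7] → r2=M[12]=-6
ADD r2, r2, #7 → r2=(-6)+7=1
ADD r7, r7, #4 → r7=12+4=16
SUB r5, r5, #2 → r5=2-2=0
CMP r5, #0  (cmp 0,0)
BNE L2: not taken
STR r2, [0] → M[0]=1
halt.
Total executed instructions: 29.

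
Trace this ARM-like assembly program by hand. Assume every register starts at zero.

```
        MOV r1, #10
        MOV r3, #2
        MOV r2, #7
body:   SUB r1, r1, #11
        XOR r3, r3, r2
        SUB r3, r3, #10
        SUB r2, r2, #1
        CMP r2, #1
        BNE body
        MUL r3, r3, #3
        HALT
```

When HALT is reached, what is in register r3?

MOV r1, #10 → r1=10
MOV r3, #2 → r3=2
MOV r2, #7 → r2=7
SUB r1, r1, #11 → r1=10-11=-1
XOR r3, r3, r2 → r3=2^7=5
SUB r3, r3, #10 → r3=5-10=-5
SUB r2, r2, #1 → r2=7-1=6
CMP r2, #1  (cmp 6,1)
BNE body: taken
SUB r1, r1, #11 → r1=(-1)-11=-12
XOR r3, r3, r2 → r3=(-5)^6=-3
SUB r3, r3, #10 → r3=(-3)-10=-13
SUB r2, r2, #1 → r2=6-1=5
CMP r2, #1  (cmp 5,1)
BNE body: taken
SUB r1, r1, #11 → r1=(-12)-11=-23
XOR r3, r3, r2 → r3=(-13)^5=-10
SUB r3, r3, #10 → r3=(-10)-10=-20
SUB r2, r2, #1 → r2=5-1=4
CMP r2, #1  (cmp 4,1)
BNE body: taken
SUB r1, r1, #11 → r1=(-23)-11=-34
XOR r3, r3, r2 → r3=(-20)^4=-24
SUB r3, r3, #10 → r3=(-24)-10=-34
SUB r2, r2, #1 → r2=4-1=3
CMP r2, #1  (cmp 3,1)
BNE body: taken
SUB r1, r1, #11 → r1=(-34)-11=-45
XOR r3, r3, r2 → r3=(-34)^3=-35
SUB r3, r3, #10 → r3=(-35)-10=-45
SUB r2, r2, #1 → r2=3-1=2
CMP r2, #1  (cmp 2,1)
BNE body: taken
SUB r1, r1, #11 → r1=(-45)-11=-56
XOR r3, r3, r2 → r3=(-45)^2=-47
SUB r3, r3, #10 → r3=(-47)-10=-57
SUB r2, r2, #1 → r2=2-1=1
CMP r2, #1  (cmp 1,1)
BNE body: not taken
MUL r3, r3, #3 → r3=(-57)*3=-171
halt.

-171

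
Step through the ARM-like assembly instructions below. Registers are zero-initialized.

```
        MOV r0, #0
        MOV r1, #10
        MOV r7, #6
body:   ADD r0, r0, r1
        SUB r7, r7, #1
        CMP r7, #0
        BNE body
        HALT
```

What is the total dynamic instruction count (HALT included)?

28

MOV r0, #0 → r0=0
MOV r1, #10 → r1=10
MOV r7, #6 → r7=6
ADD r0, r0, r1 → r0=0+10=10
SUB r7, r7, #1 → r7=6-1=5
CMP r7, #0  (cmp 5,0)
BNE body: taken
ADD r0, r0, r1 → r0=10+10=20
SUB r7, r7, #1 → r7=5-1=4
CMP r7, #0  (cmp 4,0)
BNE body: taken
ADD r0, r0, r1 → r0=20+10=30
SUB r7, r7, #1 → r7=4-1=3
CMP r7, #0  (cmp 3,0)
BNE body: taken
ADD r0, r0, r1 → r0=30+10=40
SUB r7, r7, #1 → r7=3-1=2
CMP r7, #0  (cmp 2,0)
BNE body: taken
ADD r0, r0, r1 → r0=40+10=50
SUB r7, r7, #1 → r7=2-1=1
CMP r7, #0  (cmp 1,0)
BNE body: taken
ADD r0, r0, r1 → r0=50+10=60
SUB r7, r7, #1 → r7=1-1=0
CMP r7, #0  (cmp 0,0)
BNE body: not taken
halt.
Total executed instructions: 28.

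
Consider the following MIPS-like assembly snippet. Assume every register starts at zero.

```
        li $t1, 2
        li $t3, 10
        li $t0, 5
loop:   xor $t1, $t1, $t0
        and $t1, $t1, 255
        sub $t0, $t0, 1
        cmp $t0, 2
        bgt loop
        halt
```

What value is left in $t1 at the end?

0

li $t1, 2 → $t1=2
li $t3, 10 → $t3=10
li $t0, 5 → $t0=5
xor $t1, $t1, $t0 → $t1=2^5=7
and $t1, $t1, 255 → $t1=7&255=7
sub $t0, $t0, 1 → $t0=5-1=4
cmp $t0, 2  (cmp 4,2)
bgt loop: taken
xor $t1, $t1, $t0 → $t1=7^4=3
and $t1, $t1, 255 → $t1=3&255=3
sub $t0, $t0, 1 → $t0=4-1=3
cmp $t0, 2  (cmp 3,2)
bgt loop: taken
xor $t1, $t1, $t0 → $t1=3^3=0
and $t1, $t1, 255 → $t1=0&255=0
sub $t0, $t0, 1 → $t0=3-1=2
cmp $t0, 2  (cmp 2,2)
bgt loop: not taken
halt.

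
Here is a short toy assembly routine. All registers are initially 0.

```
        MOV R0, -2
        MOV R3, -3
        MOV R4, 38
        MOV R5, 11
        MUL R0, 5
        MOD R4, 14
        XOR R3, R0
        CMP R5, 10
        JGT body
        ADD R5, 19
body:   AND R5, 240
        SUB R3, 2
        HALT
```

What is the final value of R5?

0

MOV R0, -2 → R0=-2
MOV R3, -3 → R3=-3
MOV R4, 38 → R4=38
MOV R5, 11 → R5=11
MUL R0, 5 → R0=(-2)*5=-10
MOD R4, 14 → R4=38%14=10
XOR R3, R0 → R3=(-3)^(-10)=11
CMP R5, 10  (cmp 11,10)
JGT body: taken
AND R5, 240 → R5=11&240=0
SUB R3, 2 → R3=11-2=9
halt.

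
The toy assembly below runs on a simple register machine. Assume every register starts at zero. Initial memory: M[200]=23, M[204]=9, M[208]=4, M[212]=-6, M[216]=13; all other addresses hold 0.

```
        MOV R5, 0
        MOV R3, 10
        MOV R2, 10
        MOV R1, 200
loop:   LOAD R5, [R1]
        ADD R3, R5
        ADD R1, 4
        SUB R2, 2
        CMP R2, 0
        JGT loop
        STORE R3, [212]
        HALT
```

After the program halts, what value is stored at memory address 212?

R5=0
R3=10
R2=10
R1=200
R5=M[200]=23
R3=10+23=33
R1=200+4=204
R2=10-2=8
CMP R2, 0  (cmp 8,0)
JGT loop: taken
R5=M[204]=9
R3=33+9=42
R1=204+4=208
R2=8-2=6
CMP R2, 0  (cmp 6,0)
JGT loop: taken
R5=M[208]=4
R3=42+4=46
R1=208+4=212
R2=6-2=4
CMP R2, 0  (cmp 4,0)
JGT loop: taken
R5=M[212]=-6
R3=46+(-6)=40
R1=212+4=216
R2=4-2=2
CMP R2, 0  (cmp 2,0)
JGT loop: taken
R5=M[216]=13
R3=40+13=53
R1=216+4=220
R2=2-2=0
CMP R2, 0  (cmp 0,0)
JGT loop: not taken
STORE R3, [212] → M[212]=53
halt.

53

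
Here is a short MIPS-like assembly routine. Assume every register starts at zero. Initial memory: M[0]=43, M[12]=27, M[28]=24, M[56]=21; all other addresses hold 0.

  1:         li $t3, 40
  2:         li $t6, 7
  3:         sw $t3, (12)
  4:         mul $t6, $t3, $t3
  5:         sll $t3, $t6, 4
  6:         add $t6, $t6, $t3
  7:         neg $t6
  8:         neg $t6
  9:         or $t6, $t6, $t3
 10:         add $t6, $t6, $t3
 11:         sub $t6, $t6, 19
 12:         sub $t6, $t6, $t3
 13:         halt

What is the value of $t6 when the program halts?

28205

$t3=40
$t6=7
sw $t3, (12) → M[12]=40
$t6=40*40=1600
$t3=1600<<4=25600
$t6=1600+25600=27200
$t6=-(27200)=-27200
$t6=-(-27200)=27200
$t6=27200|25600=28224
$t6=28224+25600=53824
$t6=53824-19=53805
$t6=53805-25600=28205
halt.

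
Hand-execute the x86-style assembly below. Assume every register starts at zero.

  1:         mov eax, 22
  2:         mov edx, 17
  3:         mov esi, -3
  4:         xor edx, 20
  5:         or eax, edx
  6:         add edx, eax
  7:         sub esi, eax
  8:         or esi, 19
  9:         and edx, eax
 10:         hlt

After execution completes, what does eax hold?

eax=22
edx=17
esi=-3
edx=17^20=5
eax=22|5=23
edx=5+23=28
esi=(-3)-23=-26
esi=(-26)|19=-9
edx=28&23=20
halt.

23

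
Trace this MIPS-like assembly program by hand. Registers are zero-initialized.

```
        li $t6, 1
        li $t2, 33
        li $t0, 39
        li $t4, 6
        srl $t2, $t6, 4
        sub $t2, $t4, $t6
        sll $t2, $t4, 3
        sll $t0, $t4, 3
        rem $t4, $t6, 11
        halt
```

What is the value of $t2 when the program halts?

48

$t6=1
$t2=33
$t0=39
$t4=6
$t2=1>>4=0
$t2=6-1=5
$t2=6<<3=48
$t0=6<<3=48
$t4=1%11=1
halt.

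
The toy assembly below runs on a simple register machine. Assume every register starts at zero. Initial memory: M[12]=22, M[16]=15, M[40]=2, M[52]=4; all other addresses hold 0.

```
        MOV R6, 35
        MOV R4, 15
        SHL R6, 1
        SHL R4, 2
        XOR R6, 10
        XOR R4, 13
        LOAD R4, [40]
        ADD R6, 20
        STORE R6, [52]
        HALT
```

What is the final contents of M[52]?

96

MOV R6, 35 → R6=35
MOV R4, 15 → R4=15
SHL R6, 1 → R6=35<<1=70
SHL R4, 2 → R4=15<<2=60
XOR R6, 10 → R6=70^10=76
XOR R4, 13 → R4=60^13=49
LOAD R4, [40] → R4=M[40]=2
ADD R6, 20 → R6=76+20=96
STORE R6, [52] → M[52]=96
halt.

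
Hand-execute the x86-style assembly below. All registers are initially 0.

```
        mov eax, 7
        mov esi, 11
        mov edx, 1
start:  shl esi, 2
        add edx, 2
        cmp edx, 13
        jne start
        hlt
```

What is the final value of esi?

eax=7
esi=11
edx=1
esi=11<<2=44
edx=1+2=3
cmp edx, 13  (cmp 3,13)
jne start: taken
esi=44<<2=176
edx=3+2=5
cmp edx, 13  (cmp 5,13)
jne start: taken
esi=176<<2=704
edx=5+2=7
cmp edx, 13  (cmp 7,13)
jne start: taken
esi=704<<2=2816
edx=7+2=9
cmp edx, 13  (cmp 9,13)
jne start: taken
esi=2816<<2=11264
edx=9+2=11
cmp edx, 13  (cmp 11,13)
jne start: taken
esi=11264<<2=45056
edx=11+2=13
cmp edx, 13  (cmp 13,13)
jne start: not taken
halt.

45056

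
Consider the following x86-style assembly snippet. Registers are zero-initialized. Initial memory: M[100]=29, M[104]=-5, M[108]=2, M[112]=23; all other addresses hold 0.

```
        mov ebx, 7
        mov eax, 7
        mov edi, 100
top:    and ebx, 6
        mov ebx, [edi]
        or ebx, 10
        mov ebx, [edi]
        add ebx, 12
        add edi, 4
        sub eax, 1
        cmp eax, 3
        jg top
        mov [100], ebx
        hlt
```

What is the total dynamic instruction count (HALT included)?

41

after mov ebx, 7: ebx=7
after mov eax, 7: eax=7
after mov edi, 100: edi=100
after and ebx, 6: ebx=7&6=6
after mov ebx, [edi]: ebx=M[100]=29
after or ebx, 10: ebx=29|10=31
after mov ebx, [edi]: ebx=M[100]=29
after add ebx, 12: ebx=29+12=41
after add edi, 4: edi=100+4=104
after sub eax, 1: eax=7-1=6
cmp eax, 3  (cmp 6,3)
jg top: taken
after and ebx, 6: ebx=41&6=0
after mov ebx, [edi]: ebx=M[104]=-5
after or ebx, 10: ebx=(-5)|10=-5
after mov ebx, [edi]: ebx=M[104]=-5
after add ebx, 12: ebx=(-5)+12=7
after add edi, 4: edi=104+4=108
after sub eax, 1: eax=6-1=5
cmp eax, 3  (cmp 5,3)
jg top: taken
after and ebx, 6: ebx=7&6=6
after mov ebx, [edi]: ebx=M[108]=2
after or ebx, 10: ebx=2|10=10
after mov ebx, [edi]: ebx=M[108]=2
after add ebx, 12: ebx=2+12=14
after add edi, 4: edi=108+4=112
after sub eax, 1: eax=5-1=4
cmp eax, 3  (cmp 4,3)
jg top: taken
after and ebx, 6: ebx=14&6=6
after mov ebx, [edi]: ebx=M[112]=23
after or ebx, 10: ebx=23|10=31
after mov ebx, [edi]: ebx=M[112]=23
after add ebx, 12: ebx=23+12=35
after add edi, 4: edi=112+4=116
after sub eax, 1: eax=4-1=3
cmp eax, 3  (cmp 3,3)
jg top: not taken
mov [100], ebx → M[100]=35
halt.
Total executed instructions: 41.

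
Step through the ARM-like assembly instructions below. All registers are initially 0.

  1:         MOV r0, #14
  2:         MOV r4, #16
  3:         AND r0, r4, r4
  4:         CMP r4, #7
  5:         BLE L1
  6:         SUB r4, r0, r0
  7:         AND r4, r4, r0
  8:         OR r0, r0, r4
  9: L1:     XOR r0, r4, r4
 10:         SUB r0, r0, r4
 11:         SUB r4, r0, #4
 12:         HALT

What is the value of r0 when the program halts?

after MOV r0, #14: r0=14
after MOV r4, #16: r4=16
after AND r0, r4, r4: r0=16&16=16
CMP r4, #7  (cmp 16,7)
BLE L1: not taken
after SUB r4, r0, r0: r4=16-16=0
after AND r4, r4, r0: r4=0&16=0
after OR r0, r0, r4: r0=16|0=16
after XOR r0, r4, r4: r0=0^0=0
after SUB r0, r0, r4: r0=0-0=0
after SUB r4, r0, #4: r4=0-4=-4
halt.

0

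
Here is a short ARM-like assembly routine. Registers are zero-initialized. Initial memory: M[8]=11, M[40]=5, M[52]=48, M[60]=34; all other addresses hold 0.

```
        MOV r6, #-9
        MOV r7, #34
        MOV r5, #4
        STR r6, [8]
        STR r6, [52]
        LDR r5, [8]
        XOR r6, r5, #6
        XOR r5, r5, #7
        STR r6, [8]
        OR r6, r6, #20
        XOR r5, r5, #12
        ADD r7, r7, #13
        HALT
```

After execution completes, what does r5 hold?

-4

after MOV r6, #-9: r6=-9
after MOV r7, #34: r7=34
after MOV r5, #4: r5=4
STR r6, [8] → M[8]=-9
STR r6, [52] → M[52]=-9
after LDR r5, [8]: r5=M[8]=-9
after XOR r6, r5, #6: r6=(-9)^6=-15
after XOR r5, r5, #7: r5=(-9)^7=-16
STR r6, [8] → M[8]=-15
after OR r6, r6, #20: r6=(-15)|20=-11
after XOR r5, r5, #12: r5=(-16)^12=-4
after ADD r7, r7, #13: r7=34+13=47
halt.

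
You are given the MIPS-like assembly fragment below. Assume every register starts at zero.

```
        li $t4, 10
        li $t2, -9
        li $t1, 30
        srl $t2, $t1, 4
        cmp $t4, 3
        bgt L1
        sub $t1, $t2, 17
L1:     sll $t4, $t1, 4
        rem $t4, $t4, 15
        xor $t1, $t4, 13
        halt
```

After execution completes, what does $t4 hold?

li $t4, 10 → $t4=10
li $t2, -9 → $t2=-9
li $t1, 30 → $t1=30
srl $t2, $t1, 4 → $t2=30>>4=1
cmp $t4, 3  (cmp 10,3)
bgt L1: taken
sll $t4, $t1, 4 → $t4=30<<4=480
rem $t4, $t4, 15 → $t4=480%15=0
xor $t1, $t4, 13 → $t1=0^13=13
halt.

0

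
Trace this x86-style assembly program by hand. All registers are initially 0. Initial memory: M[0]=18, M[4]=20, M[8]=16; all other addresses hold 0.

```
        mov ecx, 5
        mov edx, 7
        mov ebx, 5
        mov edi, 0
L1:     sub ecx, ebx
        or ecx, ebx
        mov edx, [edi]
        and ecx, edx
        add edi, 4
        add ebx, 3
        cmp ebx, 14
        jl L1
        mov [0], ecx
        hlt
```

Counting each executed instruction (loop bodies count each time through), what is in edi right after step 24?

ecx=5
edx=7
ebx=5
edi=0
ecx=5-5=0
ecx=0|5=5
edx=M[0]=18
ecx=5&18=0
edi=0+4=4
ebx=5+3=8
cmp ebx, 14  (cmp 8,14)
jl L1: taken
ecx=0-8=-8
ecx=(-8)|8=-8
edx=M[4]=20
ecx=(-8)&20=16
edi=4+4=8
ebx=8+3=11
cmp ebx, 14  (cmp 11,14)
jl L1: taken
ecx=16-11=5
ecx=5|11=15
edx=M[8]=16
ecx=15&16=0
After step 24: edi = 8.

8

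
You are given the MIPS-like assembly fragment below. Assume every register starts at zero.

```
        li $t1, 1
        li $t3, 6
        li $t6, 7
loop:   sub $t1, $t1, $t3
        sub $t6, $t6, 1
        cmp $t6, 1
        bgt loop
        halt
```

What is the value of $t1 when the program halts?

-35

after li $t1, 1: $t1=1
after li $t3, 6: $t3=6
after li $t6, 7: $t6=7
after sub $t1, $t1, $t3: $t1=1-6=-5
after sub $t6, $t6, 1: $t6=7-1=6
cmp $t6, 1  (cmp 6,1)
bgt loop: taken
after sub $t1, $t1, $t3: $t1=(-5)-6=-11
after sub $t6, $t6, 1: $t6=6-1=5
cmp $t6, 1  (cmp 5,1)
bgt loop: taken
after sub $t1, $t1, $t3: $t1=(-11)-6=-17
after sub $t6, $t6, 1: $t6=5-1=4
cmp $t6, 1  (cmp 4,1)
bgt loop: taken
after sub $t1, $t1, $t3: $t1=(-17)-6=-23
after sub $t6, $t6, 1: $t6=4-1=3
cmp $t6, 1  (cmp 3,1)
bgt loop: taken
after sub $t1, $t1, $t3: $t1=(-23)-6=-29
after sub $t6, $t6, 1: $t6=3-1=2
cmp $t6, 1  (cmp 2,1)
bgt loop: taken
after sub $t1, $t1, $t3: $t1=(-29)-6=-35
after sub $t6, $t6, 1: $t6=2-1=1
cmp $t6, 1  (cmp 1,1)
bgt loop: not taken
halt.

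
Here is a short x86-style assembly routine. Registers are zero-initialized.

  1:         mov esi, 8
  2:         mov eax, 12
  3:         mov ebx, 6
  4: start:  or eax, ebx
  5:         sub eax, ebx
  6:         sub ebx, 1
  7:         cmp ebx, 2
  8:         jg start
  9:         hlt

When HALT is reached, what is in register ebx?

2

after mov esi, 8: esi=8
after mov eax, 12: eax=12
after mov ebx, 6: ebx=6
after or eax, ebx: eax=12|6=14
after sub eax, ebx: eax=14-6=8
after sub ebx, 1: ebx=6-1=5
cmp ebx, 2  (cmp 5,2)
jg start: taken
after or eax, ebx: eax=8|5=13
after sub eax, ebx: eax=13-5=8
after sub ebx, 1: ebx=5-1=4
cmp ebx, 2  (cmp 4,2)
jg start: taken
after or eax, ebx: eax=8|4=12
after sub eax, ebx: eax=12-4=8
after sub ebx, 1: ebx=4-1=3
cmp ebx, 2  (cmp 3,2)
jg start: taken
after or eax, ebx: eax=8|3=11
after sub eax, ebx: eax=11-3=8
after sub ebx, 1: ebx=3-1=2
cmp ebx, 2  (cmp 2,2)
jg start: not taken
halt.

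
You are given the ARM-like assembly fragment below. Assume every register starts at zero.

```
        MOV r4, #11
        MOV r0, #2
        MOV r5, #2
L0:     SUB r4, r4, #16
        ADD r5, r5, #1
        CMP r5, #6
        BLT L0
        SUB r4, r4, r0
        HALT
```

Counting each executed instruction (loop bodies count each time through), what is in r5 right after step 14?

MOV r4, #11 → r4=11
MOV r0, #2 → r0=2
MOV r5, #2 → r5=2
SUB r4, r4, #16 → r4=11-16=-5
ADD r5, r5, #1 → r5=2+1=3
CMP r5, #6  (cmp 3,6)
BLT L0: taken
SUB r4, r4, #16 → r4=(-5)-16=-21
ADD r5, r5, #1 → r5=3+1=4
CMP r5, #6  (cmp 4,6)
BLT L0: taken
SUB r4, r4, #16 → r4=(-21)-16=-37
ADD r5, r5, #1 → r5=4+1=5
CMP r5, #6  (cmp 5,6)
After step 14: r5 = 5.

5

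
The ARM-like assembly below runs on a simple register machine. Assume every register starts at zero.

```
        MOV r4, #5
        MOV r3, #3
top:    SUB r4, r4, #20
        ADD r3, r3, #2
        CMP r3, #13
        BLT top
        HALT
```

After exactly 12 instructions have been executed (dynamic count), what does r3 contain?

MOV r4, #5 → r4=5
MOV r3, #3 → r3=3
SUB r4, r4, #20 → r4=5-20=-15
ADD r3, r3, #2 → r3=3+2=5
CMP r3, #13  (cmp 5,13)
BLT top: taken
SUB r4, r4, #20 → r4=(-15)-20=-35
ADD r3, r3, #2 → r3=5+2=7
CMP r3, #13  (cmp 7,13)
BLT top: taken
SUB r4, r4, #20 → r4=(-35)-20=-55
ADD r3, r3, #2 → r3=7+2=9
After step 12: r3 = 9.

9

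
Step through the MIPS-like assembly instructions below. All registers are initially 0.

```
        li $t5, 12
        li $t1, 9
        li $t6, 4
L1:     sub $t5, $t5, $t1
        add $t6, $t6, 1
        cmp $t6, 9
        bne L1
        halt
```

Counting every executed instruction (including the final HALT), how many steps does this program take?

li $t5, 12 → $t5=12
li $t1, 9 → $t1=9
li $t6, 4 → $t6=4
sub $t5, $t5, $t1 → $t5=12-9=3
add $t6, $t6, 1 → $t6=4+1=5
cmp $t6, 9  (cmp 5,9)
bne L1: taken
sub $t5, $t5, $t1 → $t5=3-9=-6
add $t6, $t6, 1 → $t6=5+1=6
cmp $t6, 9  (cmp 6,9)
bne L1: taken
sub $t5, $t5, $t1 → $t5=(-6)-9=-15
add $t6, $t6, 1 → $t6=6+1=7
cmp $t6, 9  (cmp 7,9)
bne L1: taken
sub $t5, $t5, $t1 → $t5=(-15)-9=-24
add $t6, $t6, 1 → $t6=7+1=8
cmp $t6, 9  (cmp 8,9)
bne L1: taken
sub $t5, $t5, $t1 → $t5=(-24)-9=-33
add $t6, $t6, 1 → $t6=8+1=9
cmp $t6, 9  (cmp 9,9)
bne L1: not taken
halt.
Total executed instructions: 24.

24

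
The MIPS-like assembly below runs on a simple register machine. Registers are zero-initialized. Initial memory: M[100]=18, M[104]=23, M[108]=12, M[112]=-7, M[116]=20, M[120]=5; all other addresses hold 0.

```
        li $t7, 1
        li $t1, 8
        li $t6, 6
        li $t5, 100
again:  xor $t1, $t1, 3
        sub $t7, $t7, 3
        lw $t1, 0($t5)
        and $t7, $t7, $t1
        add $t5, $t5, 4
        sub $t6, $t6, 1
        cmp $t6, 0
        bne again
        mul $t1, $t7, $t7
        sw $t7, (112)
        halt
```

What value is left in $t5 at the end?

124

$t7=1
$t1=8
$t6=6
$t5=100
$t1=8^3=11
$t7=1-3=-2
$t1=M[100]=18
$t7=(-2)&18=18
$t5=100+4=104
$t6=6-1=5
cmp $t6, 0  (cmp 5,0)
bne again: taken
$t1=18^3=17
$t7=18-3=15
$t1=M[104]=23
$t7=15&23=7
$t5=104+4=108
$t6=5-1=4
cmp $t6, 0  (cmp 4,0)
bne again: taken
$t1=23^3=20
$t7=7-3=4
$t1=M[108]=12
$t7=4&12=4
$t5=108+4=112
$t6=4-1=3
cmp $t6, 0  (cmp 3,0)
bne again: taken
$t1=12^3=15
$t7=4-3=1
$t1=M[112]=-7
$t7=1&(-7)=1
$t5=112+4=116
$t6=3-1=2
cmp $t6, 0  (cmp 2,0)
bne again: taken
$t1=(-7)^3=-6
$t7=1-3=-2
$t1=M[116]=20
$t7=(-2)&20=20
$t5=116+4=120
$t6=2-1=1
cmp $t6, 0  (cmp 1,0)
bne again: taken
$t1=20^3=23
$t7=20-3=17
$t1=M[120]=5
$t7=17&5=1
$t5=120+4=124
$t6=1-1=0
cmp $t6, 0  (cmp 0,0)
bne again: not taken
$t1=1*1=1
sw $t7, (112) → M[112]=1
halt.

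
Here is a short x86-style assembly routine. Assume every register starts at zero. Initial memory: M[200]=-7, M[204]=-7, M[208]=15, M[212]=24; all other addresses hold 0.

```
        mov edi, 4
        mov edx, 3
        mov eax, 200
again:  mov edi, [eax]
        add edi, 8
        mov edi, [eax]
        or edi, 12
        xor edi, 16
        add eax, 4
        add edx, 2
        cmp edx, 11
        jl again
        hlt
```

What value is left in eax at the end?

216

after mov edi, 4: edi=4
after mov edx, 3: edx=3
after mov eax, 200: eax=200
after mov edi, [eax]: edi=M[200]=-7
after add edi, 8: edi=(-7)+8=1
after mov edi, [eax]: edi=M[200]=-7
after or edi, 12: edi=(-7)|12=-3
after xor edi, 16: edi=(-3)^16=-19
after add eax, 4: eax=200+4=204
after add edx, 2: edx=3+2=5
cmp edx, 11  (cmp 5,11)
jl again: taken
after mov edi, [eax]: edi=M[204]=-7
after add edi, 8: edi=(-7)+8=1
after mov edi, [eax]: edi=M[204]=-7
after or edi, 12: edi=(-7)|12=-3
after xor edi, 16: edi=(-3)^16=-19
after add eax, 4: eax=204+4=208
after add edx, 2: edx=5+2=7
cmp edx, 11  (cmp 7,11)
jl again: taken
after mov edi, [eax]: edi=M[208]=15
after add edi, 8: edi=15+8=23
after mov edi, [eax]: edi=M[208]=15
after or edi, 12: edi=15|12=15
after xor edi, 16: edi=15^16=31
after add eax, 4: eax=208+4=212
after add edx, 2: edx=7+2=9
cmp edx, 11  (cmp 9,11)
jl again: taken
after mov edi, [eax]: edi=M[212]=24
after add edi, 8: edi=24+8=32
after mov edi, [eax]: edi=M[212]=24
after or edi, 12: edi=24|12=28
after xor edi, 16: edi=28^16=12
after add eax, 4: eax=212+4=216
after add edx, 2: edx=9+2=11
cmp edx, 11  (cmp 11,11)
jl again: not taken
halt.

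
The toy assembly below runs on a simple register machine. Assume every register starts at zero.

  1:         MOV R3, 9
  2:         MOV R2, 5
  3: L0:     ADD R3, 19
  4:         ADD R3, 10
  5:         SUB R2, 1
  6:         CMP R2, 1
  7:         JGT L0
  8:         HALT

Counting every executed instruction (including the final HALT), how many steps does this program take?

23

R3=9
R2=5
R3=9+19=28
R3=28+10=38
R2=5-1=4
CMP R2, 1  (cmp 4,1)
JGT L0: taken
R3=38+19=57
R3=57+10=67
R2=4-1=3
CMP R2, 1  (cmp 3,1)
JGT L0: taken
R3=67+19=86
R3=86+10=96
R2=3-1=2
CMP R2, 1  (cmp 2,1)
JGT L0: taken
R3=96+19=115
R3=115+10=125
R2=2-1=1
CMP R2, 1  (cmp 1,1)
JGT L0: not taken
halt.
Total executed instructions: 23.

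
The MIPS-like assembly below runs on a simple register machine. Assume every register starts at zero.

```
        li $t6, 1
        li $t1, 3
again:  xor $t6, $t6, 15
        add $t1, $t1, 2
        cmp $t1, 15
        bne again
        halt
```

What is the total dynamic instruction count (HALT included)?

li $t6, 1 → $t6=1
li $t1, 3 → $t1=3
xor $t6, $t6, 15 → $t6=1^15=14
add $t1, $t1, 2 → $t1=3+2=5
cmp $t1, 15  (cmp 5,15)
bne again: taken
xor $t6, $t6, 15 → $t6=14^15=1
add $t1, $t1, 2 → $t1=5+2=7
cmp $t1, 15  (cmp 7,15)
bne again: taken
xor $t6, $t6, 15 → $t6=1^15=14
add $t1, $t1, 2 → $t1=7+2=9
cmp $t1, 15  (cmp 9,15)
bne again: taken
xor $t6, $t6, 15 → $t6=14^15=1
add $t1, $t1, 2 → $t1=9+2=11
cmp $t1, 15  (cmp 11,15)
bne again: taken
xor $t6, $t6, 15 → $t6=1^15=14
add $t1, $t1, 2 → $t1=11+2=13
cmp $t1, 15  (cmp 13,15)
bne again: taken
xor $t6, $t6, 15 → $t6=14^15=1
add $t1, $t1, 2 → $t1=13+2=15
cmp $t1, 15  (cmp 15,15)
bne again: not taken
halt.
Total executed instructions: 27.

27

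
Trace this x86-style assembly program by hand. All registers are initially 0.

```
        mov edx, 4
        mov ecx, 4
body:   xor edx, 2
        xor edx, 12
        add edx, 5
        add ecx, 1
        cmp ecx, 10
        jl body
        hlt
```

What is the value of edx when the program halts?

10

after mov edx, 4: edx=4
after mov ecx, 4: ecx=4
after xor edx, 2: edx=4^2=6
after xor edx, 12: edx=6^12=10
after add edx, 5: edx=10+5=15
after add ecx, 1: ecx=4+1=5
cmp ecx, 10  (cmp 5,10)
jl body: taken
after xor edx, 2: edx=15^2=13
after xor edx, 12: edx=13^12=1
after add edx, 5: edx=1+5=6
after add ecx, 1: ecx=5+1=6
cmp ecx, 10  (cmp 6,10)
jl body: taken
after xor edx, 2: edx=6^2=4
after xor edx, 12: edx=4^12=8
after add edx, 5: edx=8+5=13
after add ecx, 1: ecx=6+1=7
cmp ecx, 10  (cmp 7,10)
jl body: taken
after xor edx, 2: edx=13^2=15
after xor edx, 12: edx=15^12=3
after add edx, 5: edx=3+5=8
after add ecx, 1: ecx=7+1=8
cmp ecx, 10  (cmp 8,10)
jl body: taken
after xor edx, 2: edx=8^2=10
after xor edx, 12: edx=10^12=6
after add edx, 5: edx=6+5=11
after add ecx, 1: ecx=8+1=9
cmp ecx, 10  (cmp 9,10)
jl body: taken
after xor edx, 2: edx=11^2=9
after xor edx, 12: edx=9^12=5
after add edx, 5: edx=5+5=10
after add ecx, 1: ecx=9+1=10
cmp ecx, 10  (cmp 10,10)
jl body: not taken
halt.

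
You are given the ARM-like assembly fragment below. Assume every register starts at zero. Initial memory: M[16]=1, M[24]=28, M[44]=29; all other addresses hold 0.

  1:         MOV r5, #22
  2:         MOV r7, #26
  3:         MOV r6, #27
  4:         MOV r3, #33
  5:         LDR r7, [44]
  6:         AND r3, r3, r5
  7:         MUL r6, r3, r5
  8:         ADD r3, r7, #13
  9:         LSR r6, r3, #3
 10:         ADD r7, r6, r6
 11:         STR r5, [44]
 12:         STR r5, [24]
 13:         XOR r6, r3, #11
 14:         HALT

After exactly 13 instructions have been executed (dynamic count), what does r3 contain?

r5=22
r7=26
r6=27
r3=33
r7=M[44]=29
r3=33&22=0
r6=0*22=0
r3=29+13=42
r6=42>>3=5
r7=5+5=10
STR r5, [44] → M[44]=22
STR r5, [24] → M[24]=22
r6=42^11=33
After step 13: r3 = 42.

42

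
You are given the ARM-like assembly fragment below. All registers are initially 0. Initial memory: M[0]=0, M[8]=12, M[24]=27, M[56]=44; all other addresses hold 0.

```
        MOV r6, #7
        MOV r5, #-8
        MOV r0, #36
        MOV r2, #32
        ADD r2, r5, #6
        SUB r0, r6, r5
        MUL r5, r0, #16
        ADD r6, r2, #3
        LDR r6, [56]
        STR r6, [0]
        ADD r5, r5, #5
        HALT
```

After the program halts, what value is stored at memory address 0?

r6=7
r5=-8
r0=36
r2=32
r2=(-8)+6=-2
r0=7-(-8)=15
r5=15*16=240
r6=(-2)+3=1
r6=M[56]=44
STR r6, [0] → M[0]=44
r5=240+5=245
halt.

44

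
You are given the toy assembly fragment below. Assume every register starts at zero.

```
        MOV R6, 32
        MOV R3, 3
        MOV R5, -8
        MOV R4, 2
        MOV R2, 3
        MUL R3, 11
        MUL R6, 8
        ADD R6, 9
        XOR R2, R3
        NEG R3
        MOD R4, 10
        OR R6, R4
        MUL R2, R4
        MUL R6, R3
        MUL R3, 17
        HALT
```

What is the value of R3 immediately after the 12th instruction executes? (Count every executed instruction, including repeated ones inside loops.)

-33

after MOV R6, 32: R6=32
after MOV R3, 3: R3=3
after MOV R5, -8: R5=-8
after MOV R4, 2: R4=2
after MOV R2, 3: R2=3
after MUL R3, 11: R3=3*11=33
after MUL R6, 8: R6=32*8=256
after ADD R6, 9: R6=256+9=265
after XOR R2, R3: R2=3^33=34
after NEG R3: R3=-(33)=-33
after MOD R4, 10: R4=2%10=2
after OR R6, R4: R6=265|2=267
After step 12: R3 = -33.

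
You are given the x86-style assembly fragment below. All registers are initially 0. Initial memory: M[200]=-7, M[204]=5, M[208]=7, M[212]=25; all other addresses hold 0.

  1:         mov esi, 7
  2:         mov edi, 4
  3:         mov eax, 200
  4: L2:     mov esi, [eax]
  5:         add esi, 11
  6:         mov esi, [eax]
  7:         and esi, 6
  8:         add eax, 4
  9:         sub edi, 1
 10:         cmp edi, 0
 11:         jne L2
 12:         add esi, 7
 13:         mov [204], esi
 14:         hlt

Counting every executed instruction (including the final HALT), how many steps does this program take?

esi=7
edi=4
eax=200
esi=M[200]=-7
esi=(-7)+11=4
esi=M[200]=-7
esi=(-7)&6=0
eax=200+4=204
edi=4-1=3
cmp edi, 0  (cmp 3,0)
jne L2: taken
esi=M[204]=5
esi=5+11=16
esi=M[204]=5
esi=5&6=4
eax=204+4=208
edi=3-1=2
cmp edi, 0  (cmp 2,0)
jne L2: taken
esi=M[208]=7
esi=7+11=18
esi=M[208]=7
esi=7&6=6
eax=208+4=212
edi=2-1=1
cmp edi, 0  (cmp 1,0)
jne L2: taken
esi=M[212]=25
esi=25+11=36
esi=M[212]=25
esi=25&6=0
eax=212+4=216
edi=1-1=0
cmp edi, 0  (cmp 0,0)
jne L2: not taken
esi=0+7=7
mov [204], esi → M[204]=7
halt.
Total executed instructions: 38.

38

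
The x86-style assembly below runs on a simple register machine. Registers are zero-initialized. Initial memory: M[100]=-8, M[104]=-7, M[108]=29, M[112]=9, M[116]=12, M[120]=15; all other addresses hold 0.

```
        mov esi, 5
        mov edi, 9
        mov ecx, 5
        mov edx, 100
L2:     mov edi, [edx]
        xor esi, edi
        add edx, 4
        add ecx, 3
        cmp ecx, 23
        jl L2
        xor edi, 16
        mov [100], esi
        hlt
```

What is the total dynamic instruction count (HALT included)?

43

esi=5
edi=9
ecx=5
edx=100
edi=M[100]=-8
esi=5^(-8)=-3
edx=100+4=104
ecx=5+3=8
cmp ecx, 23  (cmp 8,23)
jl L2: taken
edi=M[104]=-7
esi=(-3)^(-7)=4
edx=104+4=108
ecx=8+3=11
cmp ecx, 23  (cmp 11,23)
jl L2: taken
edi=M[108]=29
esi=4^29=25
edx=108+4=112
ecx=11+3=14
cmp ecx, 23  (cmp 14,23)
jl L2: taken
edi=M[112]=9
esi=25^9=16
edx=112+4=116
ecx=14+3=17
cmp ecx, 23  (cmp 17,23)
jl L2: taken
edi=M[116]=12
esi=16^12=28
edx=116+4=120
ecx=17+3=20
cmp ecx, 23  (cmp 20,23)
jl L2: taken
edi=M[120]=15
esi=28^15=19
edx=120+4=124
ecx=20+3=23
cmp ecx, 23  (cmp 23,23)
jl L2: not taken
edi=15^16=31
mov [100], esi → M[100]=19
halt.
Total executed instructions: 43.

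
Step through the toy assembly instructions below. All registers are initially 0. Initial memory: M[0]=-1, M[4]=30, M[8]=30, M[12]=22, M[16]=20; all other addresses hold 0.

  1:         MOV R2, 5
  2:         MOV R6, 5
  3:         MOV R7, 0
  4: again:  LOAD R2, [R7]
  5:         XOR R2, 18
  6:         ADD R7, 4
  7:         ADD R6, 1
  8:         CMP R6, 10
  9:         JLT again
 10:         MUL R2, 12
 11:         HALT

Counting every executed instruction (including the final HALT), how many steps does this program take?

35

R2=5
R6=5
R7=0
R2=M[0]=-1
R2=(-1)^18=-19
R7=0+4=4
R6=5+1=6
CMP R6, 10  (cmp 6,10)
JLT again: taken
R2=M[4]=30
R2=30^18=12
R7=4+4=8
R6=6+1=7
CMP R6, 10  (cmp 7,10)
JLT again: taken
R2=M[8]=30
R2=30^18=12
R7=8+4=12
R6=7+1=8
CMP R6, 10  (cmp 8,10)
JLT again: taken
R2=M[12]=22
R2=22^18=4
R7=12+4=16
R6=8+1=9
CMP R6, 10  (cmp 9,10)
JLT again: taken
R2=M[16]=20
R2=20^18=6
R7=16+4=20
R6=9+1=10
CMP R6, 10  (cmp 10,10)
JLT again: not taken
R2=6*12=72
halt.
Total executed instructions: 35.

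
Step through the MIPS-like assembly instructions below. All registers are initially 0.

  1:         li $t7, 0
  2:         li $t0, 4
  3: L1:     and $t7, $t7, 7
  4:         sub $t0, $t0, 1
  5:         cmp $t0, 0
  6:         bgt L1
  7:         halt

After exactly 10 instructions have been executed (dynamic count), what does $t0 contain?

2

after li $t7, 0: $t7=0
after li $t0, 4: $t0=4
after and $t7, $t7, 7: $t7=0&7=0
after sub $t0, $t0, 1: $t0=4-1=3
cmp $t0, 0  (cmp 3,0)
bgt L1: taken
after and $t7, $t7, 7: $t7=0&7=0
after sub $t0, $t0, 1: $t0=3-1=2
cmp $t0, 0  (cmp 2,0)
bgt L1: taken
After step 10: $t0 = 2.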